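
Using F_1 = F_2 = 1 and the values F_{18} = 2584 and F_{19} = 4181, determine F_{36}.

14930352

By the doubling identity F_{2k} = F_k(2F_{k+1} − F_k): F_{36} = 2584·(2·4181 − 2584) = 2584·5778 = 14930352.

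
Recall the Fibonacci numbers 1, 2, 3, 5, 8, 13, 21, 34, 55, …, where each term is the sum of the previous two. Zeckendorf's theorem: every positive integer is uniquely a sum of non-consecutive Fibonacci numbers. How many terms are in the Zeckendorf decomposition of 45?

3

Greedy algorithm:
largest Fibonacci ≤ 45 is 34; 45 − 34 = 11
largest Fibonacci ≤ 11 is 8; 11 − 8 = 3
largest Fibonacci ≤ 3 is 3; 3 − 3 = 0
45 = 34 + 8 + 3, which has 3 terms.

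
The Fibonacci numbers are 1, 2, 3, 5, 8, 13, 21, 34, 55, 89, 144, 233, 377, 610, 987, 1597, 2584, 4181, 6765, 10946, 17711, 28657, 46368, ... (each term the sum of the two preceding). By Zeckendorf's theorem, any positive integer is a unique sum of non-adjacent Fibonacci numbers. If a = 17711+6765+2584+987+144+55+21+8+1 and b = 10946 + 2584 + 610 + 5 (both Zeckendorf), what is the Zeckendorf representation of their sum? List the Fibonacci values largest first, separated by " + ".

28657 + 10946 + 2584 + 233 + 1

The two numbers are 28276 and 14145, so their sum is 42421.
Greedy algorithm:
subtract 28657 from 42421: 13764 remains
subtract 10946 from 13764: 2818 remains
subtract 2584 from 2818: 234 remains
subtract 233 from 234: 1 remains
subtract 1 from 1: 0 remains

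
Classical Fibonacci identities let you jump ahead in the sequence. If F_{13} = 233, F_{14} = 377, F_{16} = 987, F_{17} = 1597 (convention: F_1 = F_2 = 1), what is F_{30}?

By the addition formula F_{m+n} = F_m F_{n+1} + F_{m−1} F_n with m=14, n=16: F_{30} = 377·1597 + 233·987 = 602069 + 229971 = 832040.

832040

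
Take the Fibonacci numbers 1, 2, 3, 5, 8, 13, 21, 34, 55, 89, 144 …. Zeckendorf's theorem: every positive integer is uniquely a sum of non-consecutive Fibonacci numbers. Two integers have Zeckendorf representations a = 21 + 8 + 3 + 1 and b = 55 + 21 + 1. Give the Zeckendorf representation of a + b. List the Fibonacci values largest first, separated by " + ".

89 + 21

The two numbers are 33 and 77, so their sum is 110.
89 ≤ 110 < 144, so take 89; remainder 21
21 ≤ 21 < 34, so take 21; remainder 0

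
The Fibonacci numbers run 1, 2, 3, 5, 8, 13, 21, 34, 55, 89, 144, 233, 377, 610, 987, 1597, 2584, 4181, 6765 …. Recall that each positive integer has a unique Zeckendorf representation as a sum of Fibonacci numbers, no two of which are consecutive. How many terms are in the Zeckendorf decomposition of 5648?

Repeatedly subtract the largest Fibonacci number that fits:
4181 ≤ 5648 < 6765, so take 4181; remainder 1467
987 ≤ 1467 < 1597, so take 987; remainder 480
377 ≤ 480 < 610, so take 377; remainder 103
89 ≤ 103 < 144, so take 89; remainder 14
13 ≤ 14 < 21, so take 13; remainder 1
1 ≤ 1 < 2, so take 1; remainder 0
5648 = 4181 + 987 + 377 + 89 + 13 + 1, which has 6 terms.

6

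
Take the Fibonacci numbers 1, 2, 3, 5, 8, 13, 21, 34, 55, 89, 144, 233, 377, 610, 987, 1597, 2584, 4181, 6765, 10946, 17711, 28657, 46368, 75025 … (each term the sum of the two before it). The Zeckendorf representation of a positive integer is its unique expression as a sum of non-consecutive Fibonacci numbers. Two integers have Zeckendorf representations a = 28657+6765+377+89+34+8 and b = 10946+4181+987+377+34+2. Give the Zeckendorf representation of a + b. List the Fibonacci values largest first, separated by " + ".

The two numbers are 35930 and 16527, so their sum is 52457.
46368 ≤ 52457 < 75025, so take 46368; remainder 6089
4181 ≤ 6089 < 6765, so take 4181; remainder 1908
1597 ≤ 1908 < 2584, so take 1597; remainder 311
233 ≤ 311 < 377, so take 233; remainder 78
55 ≤ 78 < 89, so take 55; remainder 23
21 ≤ 23 < 34, so take 21; remainder 2
2 ≤ 2 < 3, so take 2; remainder 0

46368 + 4181 + 1597 + 233 + 55 + 21 + 2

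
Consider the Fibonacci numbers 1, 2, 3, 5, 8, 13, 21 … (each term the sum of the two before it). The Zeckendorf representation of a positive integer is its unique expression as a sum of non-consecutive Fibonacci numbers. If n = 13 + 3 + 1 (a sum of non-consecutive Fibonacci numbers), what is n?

13 + 3 + 1 = 17.

17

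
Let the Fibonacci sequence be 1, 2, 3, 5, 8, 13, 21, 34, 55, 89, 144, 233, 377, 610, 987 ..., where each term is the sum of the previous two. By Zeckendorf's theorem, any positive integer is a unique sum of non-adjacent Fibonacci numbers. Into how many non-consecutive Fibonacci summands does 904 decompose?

Greedily peel off the largest Fibonacci term at each step:
largest Fibonacci ≤ 904 is 610; 904 − 610 = 294
largest Fibonacci ≤ 294 is 233; 294 − 233 = 61
largest Fibonacci ≤ 61 is 55; 61 − 55 = 6
largest Fibonacci ≤ 6 is 5; 6 − 5 = 1
largest Fibonacci ≤ 1 is 1; 1 − 1 = 0
904 = 610 + 233 + 55 + 5 + 1, which has 5 terms.

5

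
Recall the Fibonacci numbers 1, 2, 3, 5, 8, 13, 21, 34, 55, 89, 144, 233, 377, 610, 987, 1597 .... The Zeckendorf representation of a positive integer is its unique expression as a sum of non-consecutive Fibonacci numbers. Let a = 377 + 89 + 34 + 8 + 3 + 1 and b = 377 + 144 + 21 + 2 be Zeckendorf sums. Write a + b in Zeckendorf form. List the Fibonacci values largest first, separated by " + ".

987 + 55 + 13 + 1

The two numbers are 512 and 544, so their sum is 1056.
Greedily peel off the largest Fibonacci term at each step:
987 ≤ 1056 < 1597, so take 987; remainder 69
55 ≤ 69 < 89, so take 55; remainder 14
13 ≤ 14 < 21, so take 13; remainder 1
1 ≤ 1 < 2, so take 1; remainder 0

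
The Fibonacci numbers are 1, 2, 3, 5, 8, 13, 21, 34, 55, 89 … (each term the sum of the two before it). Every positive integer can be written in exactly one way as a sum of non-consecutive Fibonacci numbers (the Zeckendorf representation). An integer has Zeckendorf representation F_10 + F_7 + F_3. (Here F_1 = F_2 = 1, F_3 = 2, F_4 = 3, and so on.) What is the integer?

F_10 + F_7 + F_3 = 55 + 13 + 2 = 70.

70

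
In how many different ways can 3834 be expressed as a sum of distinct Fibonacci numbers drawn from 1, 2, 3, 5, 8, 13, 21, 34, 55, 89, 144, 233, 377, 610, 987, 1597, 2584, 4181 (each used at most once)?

3834 = 2584+987+233+21+8+1 = 2584+987+233+21+5+3+1 = 2584+987+144+89+21+8+1 = 2584+610+377+233+21+8+1 = … (23 more), for 27 in all.

27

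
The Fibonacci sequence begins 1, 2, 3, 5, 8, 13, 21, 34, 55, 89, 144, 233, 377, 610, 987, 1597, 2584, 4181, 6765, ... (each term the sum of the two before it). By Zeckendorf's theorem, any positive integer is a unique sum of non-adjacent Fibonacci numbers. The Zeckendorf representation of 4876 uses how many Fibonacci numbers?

4876: greatest Fibonacci not exceeding it is 4181, leaving 695
695: greatest Fibonacci not exceeding it is 610, leaving 85
85: greatest Fibonacci not exceeding it is 55, leaving 30
30: greatest Fibonacci not exceeding it is 21, leaving 9
9: greatest Fibonacci not exceeding it is 8, leaving 1
1: greatest Fibonacci not exceeding it is 1, leaving 0
4876 = 4181 + 610 + 55 + 21 + 8 + 1, which has 6 terms.

6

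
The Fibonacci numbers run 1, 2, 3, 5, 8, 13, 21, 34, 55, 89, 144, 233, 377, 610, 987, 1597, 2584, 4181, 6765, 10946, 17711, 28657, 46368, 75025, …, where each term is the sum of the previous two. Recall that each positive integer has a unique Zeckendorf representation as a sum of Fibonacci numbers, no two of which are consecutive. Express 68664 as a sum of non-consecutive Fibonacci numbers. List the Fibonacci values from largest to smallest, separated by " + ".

46368 + 17711 + 4181 + 377 + 21 + 5 + 1

Greedily peel off the largest Fibonacci term at each step:
46368 ≤ 68664 < 75025, so take 46368; remainder 22296
17711 ≤ 22296 < 28657, so take 17711; remainder 4585
4181 ≤ 4585 < 6765, so take 4181; remainder 404
377 ≤ 404 < 610, so take 377; remainder 27
21 ≤ 27 < 34, so take 21; remainder 6
5 ≤ 6 < 8, so take 5; remainder 1
1 ≤ 1 < 2, so take 1; remainder 0
So 68664 = 46368 + 17711 + 4181 + 377 + 21 + 5 + 1, with no two terms consecutive in the sequence.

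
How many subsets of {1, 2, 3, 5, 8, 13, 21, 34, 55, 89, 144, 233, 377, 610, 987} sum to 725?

725 = 610+89+21+5 = 610+89+21+3+2 = 610+89+13+8+5 = 610+55+34+21+5 = 377+233+89+21+5 = … (15 more), for 20 in all.

20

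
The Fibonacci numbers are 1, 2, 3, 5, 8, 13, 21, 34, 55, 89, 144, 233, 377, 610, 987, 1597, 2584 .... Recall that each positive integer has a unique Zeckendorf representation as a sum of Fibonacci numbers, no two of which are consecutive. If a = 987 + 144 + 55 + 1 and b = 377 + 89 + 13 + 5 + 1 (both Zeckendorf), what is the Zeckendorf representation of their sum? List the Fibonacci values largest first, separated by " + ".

1597 + 55 + 13 + 5 + 2

The two numbers are 1187 and 485, so their sum is 1672.
Repeatedly subtract the largest Fibonacci number that fits:
1597 ≤ 1672 < 2584, so take 1597; remainder 75
55 ≤ 75 < 89, so take 55; remainder 20
13 ≤ 20 < 21, so take 13; remainder 7
5 ≤ 7 < 8, so take 5; remainder 2
2 ≤ 2 < 3, so take 2; remainder 0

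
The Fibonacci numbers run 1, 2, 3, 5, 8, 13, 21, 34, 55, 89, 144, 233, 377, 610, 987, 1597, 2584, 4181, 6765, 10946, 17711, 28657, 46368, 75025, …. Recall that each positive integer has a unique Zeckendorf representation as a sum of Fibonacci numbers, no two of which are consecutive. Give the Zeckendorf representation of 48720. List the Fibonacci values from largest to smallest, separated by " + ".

46368 + 1597 + 610 + 144 + 1

take 46368 (≤ 48720); 48720 − 46368 = 2352
take 1597 (≤ 2352); 2352 − 1597 = 755
take 610 (≤ 755); 755 − 610 = 145
take 144 (≤ 145); 145 − 144 = 1
take 1 (≤ 1); 1 − 1 = 0
So 48720 = 46368 + 1597 + 610 + 144 + 1, with no two terms consecutive in the sequence.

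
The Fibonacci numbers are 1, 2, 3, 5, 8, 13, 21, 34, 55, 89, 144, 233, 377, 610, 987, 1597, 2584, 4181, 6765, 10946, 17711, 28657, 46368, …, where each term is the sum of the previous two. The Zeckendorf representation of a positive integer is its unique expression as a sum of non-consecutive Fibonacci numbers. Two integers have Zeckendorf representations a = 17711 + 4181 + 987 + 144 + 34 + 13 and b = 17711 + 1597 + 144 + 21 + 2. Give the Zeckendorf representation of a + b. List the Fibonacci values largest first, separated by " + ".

28657 + 10946 + 2584 + 233 + 89 + 34 + 2

The two numbers are 23070 and 19475, so their sum is 42545.
Greedily peel off the largest Fibonacci term at each step:
subtract 28657 from 42545: 13888 remains
subtract 10946 from 13888: 2942 remains
subtract 2584 from 2942: 358 remains
subtract 233 from 358: 125 remains
subtract 89 from 125: 36 remains
subtract 34 from 36: 2 remains
subtract 2 from 2: 0 remains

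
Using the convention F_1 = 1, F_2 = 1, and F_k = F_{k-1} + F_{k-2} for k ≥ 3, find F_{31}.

1346269

Iterating the recurrence up to F_{23} = 28657 and F_{22} = 17711:
F_{24} = F_{23} + F_{22} = 28657 + 17711 = 46368
F_{25} = F_{24} + F_{23} = 46368 + 28657 = 75025
F_{26} = F_{25} + F_{24} = 75025 + 46368 = 121393
F_{27} = F_{26} + F_{25} = 121393 + 75025 = 196418
F_{28} = F_{27} + F_{26} = 196418 + 121393 = 317811
F_{29} = F_{28} + F_{27} = 317811 + 196418 = 514229
F_{30} = F_{29} + F_{28} = 514229 + 317811 = 832040
F_{31} = F_{30} + F_{29} = 832040 + 514229 = 1346269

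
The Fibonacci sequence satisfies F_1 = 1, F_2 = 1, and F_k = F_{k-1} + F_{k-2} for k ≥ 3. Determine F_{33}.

Iterating the recurrence up to F_{29} = 514229 and F_{28} = 317811:
F_{30} = F_{29} + F_{28} = 514229 + 317811 = 832040
F_{31} = F_{30} + F_{29} = 832040 + 514229 = 1346269
F_{32} = F_{31} + F_{30} = 1346269 + 832040 = 2178309
F_{33} = F_{32} + F_{31} = 2178309 + 1346269 = 3524578

3524578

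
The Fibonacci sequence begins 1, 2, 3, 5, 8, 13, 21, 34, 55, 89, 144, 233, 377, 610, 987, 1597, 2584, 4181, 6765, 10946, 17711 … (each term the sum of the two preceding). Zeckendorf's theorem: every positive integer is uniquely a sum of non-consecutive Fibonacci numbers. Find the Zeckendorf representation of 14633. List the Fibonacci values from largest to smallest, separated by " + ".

14633 − 10946 = 3687
3687 − 2584 = 1103
1103 − 987 = 116
116 − 89 = 27
27 − 21 = 6
6 − 5 = 1
1 − 1 = 0
So 14633 = 10946 + 2584 + 987 + 89 + 21 + 5 + 1, with no two terms consecutive in the sequence.

10946 + 2584 + 987 + 89 + 21 + 5 + 1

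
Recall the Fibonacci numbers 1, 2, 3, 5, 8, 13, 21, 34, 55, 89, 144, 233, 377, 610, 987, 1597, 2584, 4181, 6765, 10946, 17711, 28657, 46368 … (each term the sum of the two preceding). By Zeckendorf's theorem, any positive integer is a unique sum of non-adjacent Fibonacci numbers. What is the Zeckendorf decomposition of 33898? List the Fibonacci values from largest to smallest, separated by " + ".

28657 + 4181 + 987 + 55 + 13 + 5

take 28657 (≤ 33898); 33898 − 28657 = 5241
take 4181 (≤ 5241); 5241 − 4181 = 1060
take 987 (≤ 1060); 1060 − 987 = 73
take 55 (≤ 73); 73 − 55 = 18
take 13 (≤ 18); 18 − 13 = 5
take 5 (≤ 5); 5 − 5 = 0
So 33898 = 28657 + 4181 + 987 + 55 + 13 + 5, with no two terms consecutive in the sequence.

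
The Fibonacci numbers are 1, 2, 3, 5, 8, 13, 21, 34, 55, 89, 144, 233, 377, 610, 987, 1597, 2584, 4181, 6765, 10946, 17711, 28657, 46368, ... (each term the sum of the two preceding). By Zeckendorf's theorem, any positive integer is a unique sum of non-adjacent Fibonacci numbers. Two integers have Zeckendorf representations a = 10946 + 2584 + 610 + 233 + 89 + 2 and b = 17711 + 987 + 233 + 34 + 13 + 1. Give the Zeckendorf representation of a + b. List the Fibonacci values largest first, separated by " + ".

28657 + 4181 + 377 + 144 + 55 + 21 + 8

The two numbers are 14464 and 18979, so their sum is 33443.
Greedy algorithm:
subtract 28657 from 33443: 4786 remains
subtract 4181 from 4786: 605 remains
subtract 377 from 605: 228 remains
subtract 144 from 228: 84 remains
subtract 55 from 84: 29 remains
subtract 21 from 29: 8 remains
subtract 8 from 8: 0 remains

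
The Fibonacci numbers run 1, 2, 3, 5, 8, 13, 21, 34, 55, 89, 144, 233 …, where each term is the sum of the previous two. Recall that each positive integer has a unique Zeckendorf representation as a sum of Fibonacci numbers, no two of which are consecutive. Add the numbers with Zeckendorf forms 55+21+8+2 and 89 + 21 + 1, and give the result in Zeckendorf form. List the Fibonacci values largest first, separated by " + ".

The two numbers are 86 and 111, so their sum is 197.
Repeatedly subtract the largest Fibonacci number that fits:
197: greatest Fibonacci not exceeding it is 144, leaving 53
53: greatest Fibonacci not exceeding it is 34, leaving 19
19: greatest Fibonacci not exceeding it is 13, leaving 6
6: greatest Fibonacci not exceeding it is 5, leaving 1
1: greatest Fibonacci not exceeding it is 1, leaving 0

144 + 34 + 13 + 5 + 1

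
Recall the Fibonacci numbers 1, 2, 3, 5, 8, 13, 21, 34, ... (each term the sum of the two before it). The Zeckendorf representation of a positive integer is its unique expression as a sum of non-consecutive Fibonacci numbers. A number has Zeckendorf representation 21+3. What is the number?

24

21+3 = 24.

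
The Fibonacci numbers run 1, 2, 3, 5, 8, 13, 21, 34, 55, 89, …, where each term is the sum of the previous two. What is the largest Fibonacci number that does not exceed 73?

55 ≤ 73 < 89, so the largest Fibonacci number not exceeding 73 is 55.

55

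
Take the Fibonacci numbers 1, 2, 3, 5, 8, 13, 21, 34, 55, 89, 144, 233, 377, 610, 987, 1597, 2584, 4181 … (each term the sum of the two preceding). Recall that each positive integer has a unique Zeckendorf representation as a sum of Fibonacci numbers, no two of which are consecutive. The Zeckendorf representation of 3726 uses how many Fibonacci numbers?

3726 − 2584 = 1142
1142 − 987 = 155
155 − 144 = 11
11 − 8 = 3
3 − 3 = 0
3726 = 2584 + 987 + 144 + 8 + 3, which has 5 terms.

5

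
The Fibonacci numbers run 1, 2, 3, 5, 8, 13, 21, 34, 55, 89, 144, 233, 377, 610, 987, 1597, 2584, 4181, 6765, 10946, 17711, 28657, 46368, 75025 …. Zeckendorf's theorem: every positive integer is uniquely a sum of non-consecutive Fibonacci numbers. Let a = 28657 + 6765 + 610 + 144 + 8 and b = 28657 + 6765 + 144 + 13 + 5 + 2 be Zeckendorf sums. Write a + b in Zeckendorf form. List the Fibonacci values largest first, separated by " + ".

The two numbers are 36184 and 35586, so their sum is 71770.
Greedily peel off the largest Fibonacci term at each step:
71770: greatest Fibonacci not exceeding it is 46368, leaving 25402
25402: greatest Fibonacci not exceeding it is 17711, leaving 7691
7691: greatest Fibonacci not exceeding it is 6765, leaving 926
926: greatest Fibonacci not exceeding it is 610, leaving 316
316: greatest Fibonacci not exceeding it is 233, leaving 83
83: greatest Fibonacci not exceeding it is 55, leaving 28
28: greatest Fibonacci not exceeding it is 21, leaving 7
7: greatest Fibonacci not exceeding it is 5, leaving 2
2: greatest Fibonacci not exceeding it is 2, leaving 0

46368 + 17711 + 6765 + 610 + 233 + 55 + 21 + 5 + 2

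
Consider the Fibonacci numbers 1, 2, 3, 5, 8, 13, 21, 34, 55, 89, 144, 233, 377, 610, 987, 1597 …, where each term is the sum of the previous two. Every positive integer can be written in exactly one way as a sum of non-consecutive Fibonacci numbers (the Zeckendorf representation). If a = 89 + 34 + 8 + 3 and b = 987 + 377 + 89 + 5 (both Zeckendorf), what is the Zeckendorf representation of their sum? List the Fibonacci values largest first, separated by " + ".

987 + 377 + 144 + 55 + 21 + 8

The two numbers are 134 and 1458, so their sum is 1592.
subtract 987 from 1592: 605 remains
subtract 377 from 605: 228 remains
subtract 144 from 228: 84 remains
subtract 55 from 84: 29 remains
subtract 21 from 29: 8 remains
subtract 8 from 8: 0 remains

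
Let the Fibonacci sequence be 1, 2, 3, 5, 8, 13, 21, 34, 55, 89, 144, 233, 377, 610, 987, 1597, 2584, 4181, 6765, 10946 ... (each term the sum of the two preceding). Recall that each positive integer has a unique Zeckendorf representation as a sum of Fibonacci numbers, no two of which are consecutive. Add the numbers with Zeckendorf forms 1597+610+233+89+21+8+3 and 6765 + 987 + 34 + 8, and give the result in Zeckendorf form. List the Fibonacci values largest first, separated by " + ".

The two numbers are 2561 and 7794, so their sum is 10355.
Greedy algorithm:
10355 − 6765 = 3590
3590 − 2584 = 1006
1006 − 987 = 19
19 − 13 = 6
6 − 5 = 1
1 − 1 = 0

6765 + 2584 + 987 + 13 + 5 + 1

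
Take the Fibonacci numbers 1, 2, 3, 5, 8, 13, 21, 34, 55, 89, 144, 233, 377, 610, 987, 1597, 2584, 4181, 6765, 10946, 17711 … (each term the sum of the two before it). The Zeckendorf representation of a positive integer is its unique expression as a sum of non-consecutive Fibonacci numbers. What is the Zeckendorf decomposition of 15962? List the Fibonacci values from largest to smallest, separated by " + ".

10946 + 4181 + 610 + 144 + 55 + 21 + 5

Greedy algorithm:
15962 − 10946 = 5016
5016 − 4181 = 835
835 − 610 = 225
225 − 144 = 81
81 − 55 = 26
26 − 21 = 5
5 − 5 = 0
So 15962 = 10946 + 4181 + 610 + 144 + 55 + 21 + 5, with no two terms consecutive in the sequence.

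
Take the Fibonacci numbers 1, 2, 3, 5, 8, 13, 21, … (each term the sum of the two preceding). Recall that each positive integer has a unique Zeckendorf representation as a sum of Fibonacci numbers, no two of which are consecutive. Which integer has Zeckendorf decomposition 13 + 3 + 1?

17

13 + 3 + 1 = 17.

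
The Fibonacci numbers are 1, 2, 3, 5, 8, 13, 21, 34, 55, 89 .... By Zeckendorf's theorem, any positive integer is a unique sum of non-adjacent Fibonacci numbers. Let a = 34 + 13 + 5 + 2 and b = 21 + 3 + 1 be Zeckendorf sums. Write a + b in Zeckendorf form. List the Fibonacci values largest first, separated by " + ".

The two numbers are 54 and 25, so their sum is 79.
55 ≤ 79 < 89, so take 55; remainder 24
21 ≤ 24 < 34, so take 21; remainder 3
3 ≤ 3 < 5, so take 3; remainder 0

55 + 21 + 3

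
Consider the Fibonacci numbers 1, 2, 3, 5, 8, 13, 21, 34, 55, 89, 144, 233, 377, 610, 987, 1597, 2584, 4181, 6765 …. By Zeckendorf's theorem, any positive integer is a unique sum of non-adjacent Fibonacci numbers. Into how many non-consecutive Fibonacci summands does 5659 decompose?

7

5659 − 4181 = 1478
1478 − 987 = 491
491 − 377 = 114
114 − 89 = 25
25 − 21 = 4
4 − 3 = 1
1 − 1 = 0
5659 = 4181 + 987 + 377 + 89 + 21 + 3 + 1, which has 7 terms.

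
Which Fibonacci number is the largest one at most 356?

233 ≤ 356 < 377, so the largest Fibonacci number not exceeding 356 is 233.

233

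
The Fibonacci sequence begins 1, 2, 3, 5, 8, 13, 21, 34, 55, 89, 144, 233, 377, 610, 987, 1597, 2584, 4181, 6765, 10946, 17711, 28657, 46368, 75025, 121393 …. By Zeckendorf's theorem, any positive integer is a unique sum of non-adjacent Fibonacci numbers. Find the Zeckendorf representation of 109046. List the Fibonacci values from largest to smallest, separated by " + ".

75025 + 28657 + 4181 + 987 + 144 + 34 + 13 + 5

Greedy algorithm:
take 75025 (≤ 109046); 109046 − 75025 = 34021
take 28657 (≤ 34021); 34021 − 28657 = 5364
take 4181 (≤ 5364); 5364 − 4181 = 1183
take 987 (≤ 1183); 1183 − 987 = 196
take 144 (≤ 196); 196 − 144 = 52
take 34 (≤ 52); 52 − 34 = 18
take 13 (≤ 18); 18 − 13 = 5
take 5 (≤ 5); 5 − 5 = 0
So 109046 = 75025 + 28657 + 4181 + 987 + 144 + 34 + 13 + 5, with no two terms consecutive in the sequence.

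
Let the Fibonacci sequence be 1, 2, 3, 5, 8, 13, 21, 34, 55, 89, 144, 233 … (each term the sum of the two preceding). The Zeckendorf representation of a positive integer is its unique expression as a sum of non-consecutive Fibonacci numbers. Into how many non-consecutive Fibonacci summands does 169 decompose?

4

Greedily peel off the largest Fibonacci term at each step:
169: greatest Fibonacci not exceeding it is 144, leaving 25
25: greatest Fibonacci not exceeding it is 21, leaving 4
4: greatest Fibonacci not exceeding it is 3, leaving 1
1: greatest Fibonacci not exceeding it is 1, leaving 0
169 = 144 + 21 + 3 + 1, which has 4 terms.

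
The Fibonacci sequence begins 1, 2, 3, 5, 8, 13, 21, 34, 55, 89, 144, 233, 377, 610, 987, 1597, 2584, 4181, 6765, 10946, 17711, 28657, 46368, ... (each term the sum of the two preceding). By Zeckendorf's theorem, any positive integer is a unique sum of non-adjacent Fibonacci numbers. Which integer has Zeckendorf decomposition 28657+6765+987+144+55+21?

28657+6765+987+144+55+21 = 36629.

36629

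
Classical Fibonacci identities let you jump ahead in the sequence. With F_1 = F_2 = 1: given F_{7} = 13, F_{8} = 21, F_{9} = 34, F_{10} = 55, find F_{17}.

By the addition formula F_{m+n} = F_m F_{n+1} + F_{m−1} F_n with m=10, n=7: F_{17} = 55·21 + 34·13 = 1155 + 442 = 1597.

1597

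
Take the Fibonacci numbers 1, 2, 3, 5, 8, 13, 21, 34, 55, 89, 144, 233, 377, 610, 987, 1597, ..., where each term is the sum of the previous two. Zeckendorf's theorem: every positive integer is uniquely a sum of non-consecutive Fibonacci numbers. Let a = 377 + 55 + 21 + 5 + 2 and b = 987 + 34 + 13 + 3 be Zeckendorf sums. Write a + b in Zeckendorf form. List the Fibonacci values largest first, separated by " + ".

987 + 377 + 89 + 34 + 8 + 2

The two numbers are 460 and 1037, so their sum is 1497.
Greedily peel off the largest Fibonacci term at each step:
largest Fibonacci ≤ 1497 is 987; 1497 − 987 = 510
largest Fibonacci ≤ 510 is 377; 510 − 377 = 133
largest Fibonacci ≤ 133 is 89; 133 − 89 = 44
largest Fibonacci ≤ 44 is 34; 44 − 34 = 10
largest Fibonacci ≤ 10 is 8; 10 − 8 = 2
largest Fibonacci ≤ 2 is 2; 2 − 2 = 0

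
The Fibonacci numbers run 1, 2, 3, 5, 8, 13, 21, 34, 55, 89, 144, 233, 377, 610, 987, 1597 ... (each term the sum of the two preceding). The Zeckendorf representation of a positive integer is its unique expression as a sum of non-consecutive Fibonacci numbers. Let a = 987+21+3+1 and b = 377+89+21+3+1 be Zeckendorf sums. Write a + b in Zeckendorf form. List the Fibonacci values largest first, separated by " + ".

987 + 377 + 89 + 34 + 13 + 3

The two numbers are 1012 and 491, so their sum is 1503.
1503: greatest Fibonacci not exceeding it is 987, leaving 516
516: greatest Fibonacci not exceeding it is 377, leaving 139
139: greatest Fibonacci not exceeding it is 89, leaving 50
50: greatest Fibonacci not exceeding it is 34, leaving 16
16: greatest Fibonacci not exceeding it is 13, leaving 3
3: greatest Fibonacci not exceeding it is 3, leaving 0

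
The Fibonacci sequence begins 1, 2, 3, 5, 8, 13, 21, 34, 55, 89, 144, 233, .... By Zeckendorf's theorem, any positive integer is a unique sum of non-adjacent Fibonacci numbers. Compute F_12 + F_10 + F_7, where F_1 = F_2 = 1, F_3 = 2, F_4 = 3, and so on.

F_12 + F_10 + F_7 = 144 + 55 + 13 = 212.

212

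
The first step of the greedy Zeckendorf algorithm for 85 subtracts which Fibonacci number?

55 ≤ 85 < 89, so the largest Fibonacci number not exceeding 85 is 55.

55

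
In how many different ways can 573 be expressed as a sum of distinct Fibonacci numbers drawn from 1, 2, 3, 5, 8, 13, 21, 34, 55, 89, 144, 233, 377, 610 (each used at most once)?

12

573 = 377+144+34+13+5 = 377+144+34+13+3+2 = 377+89+55+34+13+5 = 377+144+34+8+5+3+2 = … (8 more), for 12 in all.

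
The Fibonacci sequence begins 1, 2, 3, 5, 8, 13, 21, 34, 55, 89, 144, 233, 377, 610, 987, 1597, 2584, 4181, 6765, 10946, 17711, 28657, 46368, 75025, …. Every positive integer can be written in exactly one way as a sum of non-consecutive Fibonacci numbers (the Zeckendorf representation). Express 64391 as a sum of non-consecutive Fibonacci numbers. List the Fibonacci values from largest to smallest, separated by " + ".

take 46368 (≤ 64391); 64391 − 46368 = 18023
take 17711 (≤ 18023); 18023 − 17711 = 312
take 233 (≤ 312); 312 − 233 = 79
take 55 (≤ 79); 79 − 55 = 24
take 21 (≤ 24); 24 − 21 = 3
take 3 (≤ 3); 3 − 3 = 0
So 64391 = 46368 + 17711 + 233 + 55 + 21 + 3, with no two terms consecutive in the sequence.

46368 + 17711 + 233 + 55 + 21 + 3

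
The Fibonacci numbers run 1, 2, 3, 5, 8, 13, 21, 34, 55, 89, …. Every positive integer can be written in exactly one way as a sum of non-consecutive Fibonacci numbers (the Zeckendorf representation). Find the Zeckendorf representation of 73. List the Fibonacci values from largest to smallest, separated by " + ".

55 + 13 + 5

Greedy algorithm:
73 − 55 = 18
18 − 13 = 5
5 − 5 = 0
So 73 = 55 + 13 + 5, with no two terms consecutive in the sequence.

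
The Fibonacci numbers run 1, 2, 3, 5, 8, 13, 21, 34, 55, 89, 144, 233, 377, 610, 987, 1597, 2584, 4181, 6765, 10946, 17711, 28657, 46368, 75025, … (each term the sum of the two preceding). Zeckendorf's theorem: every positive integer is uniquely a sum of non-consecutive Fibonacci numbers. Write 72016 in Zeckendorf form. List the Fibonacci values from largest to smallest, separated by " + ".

largest Fibonacci ≤ 72016 is 46368; 72016 − 46368 = 25648
largest Fibonacci ≤ 25648 is 17711; 25648 − 17711 = 7937
largest Fibonacci ≤ 7937 is 6765; 7937 − 6765 = 1172
largest Fibonacci ≤ 1172 is 987; 1172 − 987 = 185
largest Fibonacci ≤ 185 is 144; 185 − 144 = 41
largest Fibonacci ≤ 41 is 34; 41 − 34 = 7
largest Fibonacci ≤ 7 is 5; 7 − 5 = 2
largest Fibonacci ≤ 2 is 2; 2 − 2 = 0
So 72016 = 46368 + 17711 + 6765 + 987 + 144 + 34 + 5 + 2, with no two terms consecutive in the sequence.

46368 + 17711 + 6765 + 987 + 144 + 34 + 5 + 2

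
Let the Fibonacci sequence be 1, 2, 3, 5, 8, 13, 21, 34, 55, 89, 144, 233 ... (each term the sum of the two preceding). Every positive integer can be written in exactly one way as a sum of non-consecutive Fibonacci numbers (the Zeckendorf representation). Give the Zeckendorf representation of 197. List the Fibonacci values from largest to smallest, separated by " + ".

Greedy algorithm:
take 144 (≤ 197); 197 − 144 = 53
take 34 (≤ 53); 53 − 34 = 19
take 13 (≤ 19); 19 − 13 = 6
take 5 (≤ 6); 6 − 5 = 1
take 1 (≤ 1); 1 − 1 = 0
So 197 = 144 + 34 + 13 + 5 + 1, with no two terms consecutive in the sequence.

144 + 34 + 13 + 5 + 1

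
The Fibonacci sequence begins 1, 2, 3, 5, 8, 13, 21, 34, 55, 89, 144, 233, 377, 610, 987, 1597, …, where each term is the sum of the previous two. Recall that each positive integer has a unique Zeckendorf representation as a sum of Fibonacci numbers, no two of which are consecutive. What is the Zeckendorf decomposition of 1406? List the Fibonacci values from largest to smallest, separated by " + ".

987 + 377 + 34 + 8

Repeatedly subtract the largest Fibonacci number that fits:
1406: greatest Fibonacci not exceeding it is 987, leaving 419
419: greatest Fibonacci not exceeding it is 377, leaving 42
42: greatest Fibonacci not exceeding it is 34, leaving 8
8: greatest Fibonacci not exceeding it is 8, leaving 0
So 1406 = 987 + 377 + 34 + 8, with no two terms consecutive in the sequence.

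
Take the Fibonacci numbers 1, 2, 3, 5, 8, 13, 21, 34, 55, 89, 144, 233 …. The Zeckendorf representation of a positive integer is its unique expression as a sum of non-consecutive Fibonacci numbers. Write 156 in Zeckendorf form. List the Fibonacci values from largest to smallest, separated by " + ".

Greedily peel off the largest Fibonacci term at each step:
144 ≤ 156 < 233, so take 144; remainder 12
8 ≤ 12 < 13, so take 8; remainder 4
3 ≤ 4 < 5, so take 3; remainder 1
1 ≤ 1 < 2, so take 1; remainder 0
So 156 = 144 + 8 + 3 + 1, with no two terms consecutive in the sequence.

144 + 8 + 3 + 1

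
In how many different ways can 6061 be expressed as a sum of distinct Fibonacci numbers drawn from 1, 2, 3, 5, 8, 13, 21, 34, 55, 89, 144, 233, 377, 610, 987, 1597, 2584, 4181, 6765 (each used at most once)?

Each representation comes from the Zeckendorf form by replacing some F_k with F_{k−1} + F_{k−2} where possible.
6061 = 4181+1597+233+34+13+3 = 4181+1597+233+34+13+2+1 = 4181+1597+233+34+8+5+3 = 4181+1597+144+89+34+13+3 = … (54 more), for 58 in all.

58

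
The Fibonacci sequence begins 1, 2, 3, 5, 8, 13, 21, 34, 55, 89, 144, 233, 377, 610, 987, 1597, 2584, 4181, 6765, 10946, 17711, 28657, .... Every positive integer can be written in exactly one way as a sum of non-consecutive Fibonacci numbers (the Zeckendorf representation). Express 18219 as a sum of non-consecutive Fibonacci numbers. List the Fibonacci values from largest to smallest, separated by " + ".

17711 + 377 + 89 + 34 + 8

Greedy algorithm:
17711 ≤ 18219 < 28657, so take 17711; remainder 508
377 ≤ 508 < 610, so take 377; remainder 131
89 ≤ 131 < 144, so take 89; remainder 42
34 ≤ 42 < 55, so take 34; remainder 8
8 ≤ 8 < 13, so take 8; remainder 0
So 18219 = 17711 + 377 + 89 + 34 + 8, with no two terms consecutive in the sequence.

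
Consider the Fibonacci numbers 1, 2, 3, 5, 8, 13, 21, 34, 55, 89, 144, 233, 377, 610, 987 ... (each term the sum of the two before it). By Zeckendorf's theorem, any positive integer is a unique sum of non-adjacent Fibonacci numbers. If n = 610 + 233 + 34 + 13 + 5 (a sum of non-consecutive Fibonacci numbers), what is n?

895

610 + 233 + 34 + 13 + 5 = 895.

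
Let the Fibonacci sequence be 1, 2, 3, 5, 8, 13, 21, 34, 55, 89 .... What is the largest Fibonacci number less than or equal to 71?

55

55 ≤ 71 < 89, so the largest Fibonacci number not exceeding 71 is 55.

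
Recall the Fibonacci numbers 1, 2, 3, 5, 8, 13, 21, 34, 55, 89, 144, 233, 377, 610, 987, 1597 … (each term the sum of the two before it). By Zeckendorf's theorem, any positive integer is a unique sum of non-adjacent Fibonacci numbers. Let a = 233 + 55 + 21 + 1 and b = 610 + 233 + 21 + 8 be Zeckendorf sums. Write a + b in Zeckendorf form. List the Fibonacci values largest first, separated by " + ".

The two numbers are 310 and 872, so their sum is 1182.
take 987 (≤ 1182); 1182 − 987 = 195
take 144 (≤ 195); 195 − 144 = 51
take 34 (≤ 51); 51 − 34 = 17
take 13 (≤ 17); 17 − 13 = 4
take 3 (≤ 4); 4 − 3 = 1
take 1 (≤ 1); 1 − 1 = 0

987 + 144 + 34 + 13 + 3 + 1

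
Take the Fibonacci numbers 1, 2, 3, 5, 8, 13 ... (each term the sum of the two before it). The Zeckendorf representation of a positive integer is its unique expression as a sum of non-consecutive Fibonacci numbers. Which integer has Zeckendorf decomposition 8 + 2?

10

8 + 2 = 10.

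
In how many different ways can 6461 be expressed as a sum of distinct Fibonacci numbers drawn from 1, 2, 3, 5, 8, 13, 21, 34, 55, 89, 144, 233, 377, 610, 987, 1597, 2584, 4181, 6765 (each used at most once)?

42

Starting from the Zeckendorf form and repeatedly splitting a term F_k into F_{k−1} + F_{k−2} (when neither is already used) reaches every representation.
6461 = 4181+1597+610+55+13+5 = 4181+1597+610+55+13+3+2 = 4181+1597+610+34+21+13+5 = … (39 more), for 42 in all.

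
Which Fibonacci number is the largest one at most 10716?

6765 ≤ 10716 < 10946, so the largest Fibonacci number not exceeding 10716 is 6765.

6765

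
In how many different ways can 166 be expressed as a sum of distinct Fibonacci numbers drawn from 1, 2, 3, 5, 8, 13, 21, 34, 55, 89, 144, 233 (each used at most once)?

Each representation comes from the Zeckendorf form by replacing some F_k with F_{k−1} + F_{k−2} where possible.
166 = 144+21+1 = 144+13+8+1 = 89+55+21+1 = 144+13+5+3+1 = 89+55+13+8+1 = … (3 more), for 8 in all.

8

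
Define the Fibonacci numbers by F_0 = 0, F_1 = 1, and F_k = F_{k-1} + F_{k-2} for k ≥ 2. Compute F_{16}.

Iterating the recurrence up to F_{10} = 55 and F_{9} = 34:
F_{11} = F_{10} + F_{9} = 55 + 34 = 89
F_{12} = F_{11} + F_{10} = 89 + 55 = 144
F_{13} = F_{12} + F_{11} = 144 + 89 = 233
F_{14} = F_{13} + F_{12} = 233 + 144 = 377
F_{15} = F_{14} + F_{13} = 377 + 233 = 610
F_{16} = F_{15} + F_{14} = 610 + 377 = 987

987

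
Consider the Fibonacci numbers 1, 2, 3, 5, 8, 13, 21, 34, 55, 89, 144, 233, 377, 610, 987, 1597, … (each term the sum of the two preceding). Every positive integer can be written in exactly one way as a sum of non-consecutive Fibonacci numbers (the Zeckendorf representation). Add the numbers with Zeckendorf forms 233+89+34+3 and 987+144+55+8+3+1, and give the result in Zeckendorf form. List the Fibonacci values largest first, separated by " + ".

The two numbers are 359 and 1198, so their sum is 1557.
take 987 (≤ 1557); 1557 − 987 = 570
take 377 (≤ 570); 570 − 377 = 193
take 144 (≤ 193); 193 − 144 = 49
take 34 (≤ 49); 49 − 34 = 15
take 13 (≤ 15); 15 − 13 = 2
take 2 (≤ 2); 2 − 2 = 0

987 + 377 + 144 + 34 + 13 + 2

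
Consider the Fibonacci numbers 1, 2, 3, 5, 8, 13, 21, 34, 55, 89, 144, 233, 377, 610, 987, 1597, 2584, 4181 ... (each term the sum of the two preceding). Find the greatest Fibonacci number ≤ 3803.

2584 ≤ 3803 < 4181, so the largest Fibonacci number not exceeding 3803 is 2584.

2584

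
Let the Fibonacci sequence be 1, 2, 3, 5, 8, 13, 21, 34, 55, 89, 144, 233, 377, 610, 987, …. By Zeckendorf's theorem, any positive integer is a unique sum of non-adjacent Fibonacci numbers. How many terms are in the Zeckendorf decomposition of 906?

906: greatest Fibonacci not exceeding it is 610, leaving 296
296: greatest Fibonacci not exceeding it is 233, leaving 63
63: greatest Fibonacci not exceeding it is 55, leaving 8
8: greatest Fibonacci not exceeding it is 8, leaving 0
906 = 610 + 233 + 55 + 8, which has 4 terms.

4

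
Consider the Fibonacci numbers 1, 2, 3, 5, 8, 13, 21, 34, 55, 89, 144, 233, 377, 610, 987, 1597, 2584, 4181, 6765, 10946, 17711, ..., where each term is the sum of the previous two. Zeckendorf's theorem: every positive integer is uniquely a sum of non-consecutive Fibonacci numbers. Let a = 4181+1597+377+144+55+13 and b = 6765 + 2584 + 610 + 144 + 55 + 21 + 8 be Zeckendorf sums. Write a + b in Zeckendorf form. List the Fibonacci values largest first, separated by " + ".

The two numbers are 6367 and 10187, so their sum is 16554.
largest Fibonacci ≤ 16554 is 10946; 16554 − 10946 = 5608
largest Fibonacci ≤ 5608 is 4181; 5608 − 4181 = 1427
largest Fibonacci ≤ 1427 is 987; 1427 − 987 = 440
largest Fibonacci ≤ 440 is 377; 440 − 377 = 63
largest Fibonacci ≤ 63 is 55; 63 − 55 = 8
largest Fibonacci ≤ 8 is 8; 8 − 8 = 0

10946 + 4181 + 987 + 377 + 55 + 8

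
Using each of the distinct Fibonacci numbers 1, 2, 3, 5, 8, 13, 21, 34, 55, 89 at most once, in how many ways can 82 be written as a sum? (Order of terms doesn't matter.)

Starting from the Zeckendorf form and repeatedly splitting a term F_k into F_{k−1} + F_{k−2} (when neither is already used) reaches every representation.
82 = 55+21+5+1 = 55+21+3+2+1 = 55+13+8+5+1 = … (3 more), for 6 in all.

6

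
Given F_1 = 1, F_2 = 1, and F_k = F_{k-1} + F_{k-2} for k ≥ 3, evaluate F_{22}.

Iterating the recurrence up to F_{14} = 377 and F_{13} = 233:
F_{15} = F_{14} + F_{13} = 377 + 233 = 610
F_{16} = F_{15} + F_{14} = 610 + 377 = 987
F_{17} = F_{16} + F_{15} = 987 + 610 = 1597
F_{18} = F_{17} + F_{16} = 1597 + 987 = 2584
F_{19} = F_{18} + F_{17} = 2584 + 1597 = 4181
F_{20} = F_{19} + F_{18} = 4181 + 2584 = 6765
F_{21} = F_{20} + F_{19} = 6765 + 4181 = 10946
F_{22} = F_{21} + F_{20} = 10946 + 6765 = 17711

17711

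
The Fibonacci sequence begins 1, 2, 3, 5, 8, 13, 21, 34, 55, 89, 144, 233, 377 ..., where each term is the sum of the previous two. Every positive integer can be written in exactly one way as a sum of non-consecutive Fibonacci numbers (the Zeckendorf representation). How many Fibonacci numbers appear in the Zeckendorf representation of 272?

3

Repeatedly subtract the largest Fibonacci number that fits:
233 ≤ 272 < 377, so take 233; remainder 39
34 ≤ 39 < 55, so take 34; remainder 5
5 ≤ 5 < 8, so take 5; remainder 0
272 = 233 + 34 + 5, which has 3 terms.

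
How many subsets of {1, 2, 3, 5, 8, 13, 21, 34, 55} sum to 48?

Each representation comes from the Zeckendorf form by replacing some F_k with F_{k−1} + F_{k−2} where possible.
48 = 34+13+1 = 34+8+5+1 = 34+8+3+2+1 = … (2 more), for 5 in all.

5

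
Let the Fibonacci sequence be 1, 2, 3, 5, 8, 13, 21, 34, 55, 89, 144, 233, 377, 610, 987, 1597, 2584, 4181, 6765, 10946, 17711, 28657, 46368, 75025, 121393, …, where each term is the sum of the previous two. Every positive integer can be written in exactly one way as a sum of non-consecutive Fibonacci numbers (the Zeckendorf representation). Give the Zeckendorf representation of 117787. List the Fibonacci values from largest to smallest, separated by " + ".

117787 − 75025 = 42762
42762 − 28657 = 14105
14105 − 10946 = 3159
3159 − 2584 = 575
575 − 377 = 198
198 − 144 = 54
54 − 34 = 20
20 − 13 = 7
7 − 5 = 2
2 − 2 = 0
So 117787 = 75025 + 28657 + 10946 + 2584 + 377 + 144 + 34 + 13 + 5 + 2, with no two terms consecutive in the sequence.

75025 + 28657 + 10946 + 2584 + 377 + 144 + 34 + 13 + 5 + 2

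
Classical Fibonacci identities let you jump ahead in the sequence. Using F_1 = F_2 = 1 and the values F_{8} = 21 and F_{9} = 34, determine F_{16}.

987

By the doubling identity F_{2k} = F_k(2F_{k+1} − F_k): F_{16} = 21·(2·34 − 21) = 21·47 = 987.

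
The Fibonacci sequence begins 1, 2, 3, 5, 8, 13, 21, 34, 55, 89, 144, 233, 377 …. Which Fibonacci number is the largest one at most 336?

233 ≤ 336 < 377, so the largest Fibonacci number not exceeding 336 is 233.

233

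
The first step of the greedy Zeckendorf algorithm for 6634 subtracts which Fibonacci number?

4181

4181 ≤ 6634 < 6765, so the largest Fibonacci number not exceeding 6634 is 4181.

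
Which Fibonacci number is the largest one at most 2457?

1597

1597 ≤ 2457 < 2584, so the largest Fibonacci number not exceeding 2457 is 1597.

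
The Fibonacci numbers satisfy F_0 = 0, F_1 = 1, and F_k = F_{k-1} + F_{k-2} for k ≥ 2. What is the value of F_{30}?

832040

Iterating the recurrence up to F_{23} = 28657 and F_{22} = 17711:
F_{24} = F_{23} + F_{22} = 28657 + 17711 = 46368
F_{25} = F_{24} + F_{23} = 46368 + 28657 = 75025
F_{26} = F_{25} + F_{24} = 75025 + 46368 = 121393
F_{27} = F_{26} + F_{25} = 121393 + 75025 = 196418
F_{28} = F_{27} + F_{26} = 196418 + 121393 = 317811
F_{29} = F_{28} + F_{27} = 317811 + 196418 = 514229
F_{30} = F_{29} + F_{28} = 514229 + 317811 = 832040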